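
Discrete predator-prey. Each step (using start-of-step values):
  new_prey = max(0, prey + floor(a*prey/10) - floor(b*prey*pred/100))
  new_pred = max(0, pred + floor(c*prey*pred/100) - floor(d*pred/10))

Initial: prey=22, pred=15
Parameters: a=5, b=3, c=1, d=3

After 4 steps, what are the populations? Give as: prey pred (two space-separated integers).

Answer: 32 13

Derivation:
Step 1: prey: 22+11-9=24; pred: 15+3-4=14
Step 2: prey: 24+12-10=26; pred: 14+3-4=13
Step 3: prey: 26+13-10=29; pred: 13+3-3=13
Step 4: prey: 29+14-11=32; pred: 13+3-3=13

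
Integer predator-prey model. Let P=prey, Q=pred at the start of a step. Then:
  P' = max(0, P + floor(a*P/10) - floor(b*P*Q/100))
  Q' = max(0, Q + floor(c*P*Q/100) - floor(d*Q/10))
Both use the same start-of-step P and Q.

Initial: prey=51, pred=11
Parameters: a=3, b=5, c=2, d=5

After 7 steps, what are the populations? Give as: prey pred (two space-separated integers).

Answer: 1 2

Derivation:
Step 1: prey: 51+15-28=38; pred: 11+11-5=17
Step 2: prey: 38+11-32=17; pred: 17+12-8=21
Step 3: prey: 17+5-17=5; pred: 21+7-10=18
Step 4: prey: 5+1-4=2; pred: 18+1-9=10
Step 5: prey: 2+0-1=1; pred: 10+0-5=5
Step 6: prey: 1+0-0=1; pred: 5+0-2=3
Step 7: prey: 1+0-0=1; pred: 3+0-1=2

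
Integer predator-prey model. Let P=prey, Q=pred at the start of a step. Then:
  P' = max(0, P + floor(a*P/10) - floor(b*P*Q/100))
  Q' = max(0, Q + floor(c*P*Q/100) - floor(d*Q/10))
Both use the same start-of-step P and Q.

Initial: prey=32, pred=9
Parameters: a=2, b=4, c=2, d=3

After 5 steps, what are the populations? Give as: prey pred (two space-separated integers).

Answer: 4 13

Derivation:
Step 1: prey: 32+6-11=27; pred: 9+5-2=12
Step 2: prey: 27+5-12=20; pred: 12+6-3=15
Step 3: prey: 20+4-12=12; pred: 15+6-4=17
Step 4: prey: 12+2-8=6; pred: 17+4-5=16
Step 5: prey: 6+1-3=4; pred: 16+1-4=13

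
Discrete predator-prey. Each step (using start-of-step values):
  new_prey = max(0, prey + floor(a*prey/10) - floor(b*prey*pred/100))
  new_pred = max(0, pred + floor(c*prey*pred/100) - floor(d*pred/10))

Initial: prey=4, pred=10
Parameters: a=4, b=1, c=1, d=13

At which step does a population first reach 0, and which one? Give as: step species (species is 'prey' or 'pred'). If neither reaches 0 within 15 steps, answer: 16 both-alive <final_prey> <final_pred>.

Answer: 1 pred

Derivation:
Step 1: prey: 4+1-0=5; pred: 10+0-13=0
First extinction: pred at step 1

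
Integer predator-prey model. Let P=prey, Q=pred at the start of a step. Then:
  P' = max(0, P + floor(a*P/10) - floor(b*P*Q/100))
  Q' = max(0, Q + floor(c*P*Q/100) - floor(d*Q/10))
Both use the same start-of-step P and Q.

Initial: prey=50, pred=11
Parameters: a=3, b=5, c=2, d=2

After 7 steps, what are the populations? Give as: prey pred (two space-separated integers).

Step 1: prey: 50+15-27=38; pred: 11+11-2=20
Step 2: prey: 38+11-38=11; pred: 20+15-4=31
Step 3: prey: 11+3-17=0; pred: 31+6-6=31
Step 4: prey: 0+0-0=0; pred: 31+0-6=25
Step 5: prey: 0+0-0=0; pred: 25+0-5=20
Step 6: prey: 0+0-0=0; pred: 20+0-4=16
Step 7: prey: 0+0-0=0; pred: 16+0-3=13

Answer: 0 13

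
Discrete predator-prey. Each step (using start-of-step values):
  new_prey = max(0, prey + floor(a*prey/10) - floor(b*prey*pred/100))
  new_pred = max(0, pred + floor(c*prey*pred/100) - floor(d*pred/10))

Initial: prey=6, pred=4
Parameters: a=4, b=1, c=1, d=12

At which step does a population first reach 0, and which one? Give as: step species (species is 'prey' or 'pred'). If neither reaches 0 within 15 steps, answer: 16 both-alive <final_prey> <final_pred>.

Step 1: prey: 6+2-0=8; pred: 4+0-4=0
First extinction: pred at step 1

Answer: 1 pred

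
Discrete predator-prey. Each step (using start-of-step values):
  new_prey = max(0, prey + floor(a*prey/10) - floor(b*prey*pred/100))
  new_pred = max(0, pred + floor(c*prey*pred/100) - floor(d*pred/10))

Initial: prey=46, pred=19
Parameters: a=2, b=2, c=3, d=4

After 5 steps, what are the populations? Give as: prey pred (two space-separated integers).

Answer: 0 27

Derivation:
Step 1: prey: 46+9-17=38; pred: 19+26-7=38
Step 2: prey: 38+7-28=17; pred: 38+43-15=66
Step 3: prey: 17+3-22=0; pred: 66+33-26=73
Step 4: prey: 0+0-0=0; pred: 73+0-29=44
Step 5: prey: 0+0-0=0; pred: 44+0-17=27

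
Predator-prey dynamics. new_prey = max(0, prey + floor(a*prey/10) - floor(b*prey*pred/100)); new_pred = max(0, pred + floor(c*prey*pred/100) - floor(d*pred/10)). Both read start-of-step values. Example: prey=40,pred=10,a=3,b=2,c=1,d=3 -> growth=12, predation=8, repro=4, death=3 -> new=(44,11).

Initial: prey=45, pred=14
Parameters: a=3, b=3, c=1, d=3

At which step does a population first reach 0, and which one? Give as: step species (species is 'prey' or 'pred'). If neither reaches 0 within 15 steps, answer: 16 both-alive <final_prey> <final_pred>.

Step 1: prey: 45+13-18=40; pred: 14+6-4=16
Step 2: prey: 40+12-19=33; pred: 16+6-4=18
Step 3: prey: 33+9-17=25; pred: 18+5-5=18
Step 4: prey: 25+7-13=19; pred: 18+4-5=17
Step 5: prey: 19+5-9=15; pred: 17+3-5=15
Step 6: prey: 15+4-6=13; pred: 15+2-4=13
Step 7: prey: 13+3-5=11; pred: 13+1-3=11
Step 8: prey: 11+3-3=11; pred: 11+1-3=9
Step 9: prey: 11+3-2=12; pred: 9+0-2=7
Step 10: prey: 12+3-2=13; pred: 7+0-2=5
Step 11: prey: 13+3-1=15; pred: 5+0-1=4
Step 12: prey: 15+4-1=18; pred: 4+0-1=3
Step 13: prey: 18+5-1=22; pred: 3+0-0=3
Step 14: prey: 22+6-1=27; pred: 3+0-0=3
Step 15: prey: 27+8-2=33; pred: 3+0-0=3
No extinction within 15 steps

Answer: 16 both-alive 33 3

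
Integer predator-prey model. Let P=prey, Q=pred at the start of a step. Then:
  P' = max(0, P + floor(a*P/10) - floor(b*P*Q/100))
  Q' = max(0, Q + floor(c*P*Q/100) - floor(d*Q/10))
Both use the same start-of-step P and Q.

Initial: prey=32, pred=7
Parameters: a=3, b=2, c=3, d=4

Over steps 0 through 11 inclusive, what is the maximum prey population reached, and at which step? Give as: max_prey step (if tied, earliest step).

Step 1: prey: 32+9-4=37; pred: 7+6-2=11
Step 2: prey: 37+11-8=40; pred: 11+12-4=19
Step 3: prey: 40+12-15=37; pred: 19+22-7=34
Step 4: prey: 37+11-25=23; pred: 34+37-13=58
Step 5: prey: 23+6-26=3; pred: 58+40-23=75
Step 6: prey: 3+0-4=0; pred: 75+6-30=51
Step 7: prey: 0+0-0=0; pred: 51+0-20=31
Step 8: prey: 0+0-0=0; pred: 31+0-12=19
Step 9: prey: 0+0-0=0; pred: 19+0-7=12
Step 10: prey: 0+0-0=0; pred: 12+0-4=8
Step 11: prey: 0+0-0=0; pred: 8+0-3=5
Max prey = 40 at step 2

Answer: 40 2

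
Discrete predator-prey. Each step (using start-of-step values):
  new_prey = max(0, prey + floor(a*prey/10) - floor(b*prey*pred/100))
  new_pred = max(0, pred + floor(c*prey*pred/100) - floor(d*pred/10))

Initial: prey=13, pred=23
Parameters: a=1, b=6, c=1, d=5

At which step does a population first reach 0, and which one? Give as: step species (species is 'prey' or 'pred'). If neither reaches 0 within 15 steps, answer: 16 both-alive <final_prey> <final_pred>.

Answer: 1 prey

Derivation:
Step 1: prey: 13+1-17=0; pred: 23+2-11=14
First extinction: prey at step 1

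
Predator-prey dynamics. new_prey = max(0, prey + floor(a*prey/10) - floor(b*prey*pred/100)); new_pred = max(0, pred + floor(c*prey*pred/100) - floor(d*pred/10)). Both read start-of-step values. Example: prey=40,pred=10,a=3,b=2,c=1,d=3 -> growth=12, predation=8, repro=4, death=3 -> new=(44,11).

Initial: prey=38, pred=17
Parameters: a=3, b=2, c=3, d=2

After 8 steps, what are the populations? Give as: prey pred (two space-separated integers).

Answer: 0 34

Derivation:
Step 1: prey: 38+11-12=37; pred: 17+19-3=33
Step 2: prey: 37+11-24=24; pred: 33+36-6=63
Step 3: prey: 24+7-30=1; pred: 63+45-12=96
Step 4: prey: 1+0-1=0; pred: 96+2-19=79
Step 5: prey: 0+0-0=0; pred: 79+0-15=64
Step 6: prey: 0+0-0=0; pred: 64+0-12=52
Step 7: prey: 0+0-0=0; pred: 52+0-10=42
Step 8: prey: 0+0-0=0; pred: 42+0-8=34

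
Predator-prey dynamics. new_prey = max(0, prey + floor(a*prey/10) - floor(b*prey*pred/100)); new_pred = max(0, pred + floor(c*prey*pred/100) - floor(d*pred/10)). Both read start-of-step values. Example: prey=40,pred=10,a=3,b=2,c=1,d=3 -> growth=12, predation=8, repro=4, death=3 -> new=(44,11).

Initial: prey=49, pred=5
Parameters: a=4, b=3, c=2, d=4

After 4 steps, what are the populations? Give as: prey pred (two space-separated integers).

Answer: 46 54

Derivation:
Step 1: prey: 49+19-7=61; pred: 5+4-2=7
Step 2: prey: 61+24-12=73; pred: 7+8-2=13
Step 3: prey: 73+29-28=74; pred: 13+18-5=26
Step 4: prey: 74+29-57=46; pred: 26+38-10=54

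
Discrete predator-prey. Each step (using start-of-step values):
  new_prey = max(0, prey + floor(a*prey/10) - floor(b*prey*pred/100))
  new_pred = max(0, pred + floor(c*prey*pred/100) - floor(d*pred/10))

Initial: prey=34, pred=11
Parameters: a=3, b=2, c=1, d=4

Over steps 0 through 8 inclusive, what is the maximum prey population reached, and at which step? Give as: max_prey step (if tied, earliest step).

Step 1: prey: 34+10-7=37; pred: 11+3-4=10
Step 2: prey: 37+11-7=41; pred: 10+3-4=9
Step 3: prey: 41+12-7=46; pred: 9+3-3=9
Step 4: prey: 46+13-8=51; pred: 9+4-3=10
Step 5: prey: 51+15-10=56; pred: 10+5-4=11
Step 6: prey: 56+16-12=60; pred: 11+6-4=13
Step 7: prey: 60+18-15=63; pred: 13+7-5=15
Step 8: prey: 63+18-18=63; pred: 15+9-6=18
Max prey = 63 at step 7

Answer: 63 7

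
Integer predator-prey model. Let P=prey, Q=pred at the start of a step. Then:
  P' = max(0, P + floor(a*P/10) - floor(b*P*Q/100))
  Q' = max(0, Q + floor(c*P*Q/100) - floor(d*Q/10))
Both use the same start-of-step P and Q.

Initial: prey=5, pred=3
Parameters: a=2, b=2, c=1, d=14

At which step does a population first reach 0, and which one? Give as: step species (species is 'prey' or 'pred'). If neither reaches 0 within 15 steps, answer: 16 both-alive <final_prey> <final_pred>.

Answer: 1 pred

Derivation:
Step 1: prey: 5+1-0=6; pred: 3+0-4=0
First extinction: pred at step 1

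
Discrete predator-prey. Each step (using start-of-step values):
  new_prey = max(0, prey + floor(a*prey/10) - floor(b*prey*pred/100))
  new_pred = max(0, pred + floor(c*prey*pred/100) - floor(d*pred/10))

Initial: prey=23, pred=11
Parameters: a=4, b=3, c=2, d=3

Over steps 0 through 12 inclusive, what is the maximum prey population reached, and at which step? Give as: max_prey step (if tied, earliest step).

Answer: 26 2

Derivation:
Step 1: prey: 23+9-7=25; pred: 11+5-3=13
Step 2: prey: 25+10-9=26; pred: 13+6-3=16
Step 3: prey: 26+10-12=24; pred: 16+8-4=20
Step 4: prey: 24+9-14=19; pred: 20+9-6=23
Step 5: prey: 19+7-13=13; pred: 23+8-6=25
Step 6: prey: 13+5-9=9; pred: 25+6-7=24
Step 7: prey: 9+3-6=6; pred: 24+4-7=21
Step 8: prey: 6+2-3=5; pred: 21+2-6=17
Step 9: prey: 5+2-2=5; pred: 17+1-5=13
Step 10: prey: 5+2-1=6; pred: 13+1-3=11
Step 11: prey: 6+2-1=7; pred: 11+1-3=9
Step 12: prey: 7+2-1=8; pred: 9+1-2=8
Max prey = 26 at step 2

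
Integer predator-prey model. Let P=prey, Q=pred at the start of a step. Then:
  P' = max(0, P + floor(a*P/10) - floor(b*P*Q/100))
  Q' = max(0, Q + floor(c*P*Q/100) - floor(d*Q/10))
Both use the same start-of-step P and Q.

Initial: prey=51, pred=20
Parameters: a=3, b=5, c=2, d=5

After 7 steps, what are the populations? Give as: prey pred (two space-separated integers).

Answer: 0 1

Derivation:
Step 1: prey: 51+15-51=15; pred: 20+20-10=30
Step 2: prey: 15+4-22=0; pred: 30+9-15=24
Step 3: prey: 0+0-0=0; pred: 24+0-12=12
Step 4: prey: 0+0-0=0; pred: 12+0-6=6
Step 5: prey: 0+0-0=0; pred: 6+0-3=3
Step 6: prey: 0+0-0=0; pred: 3+0-1=2
Step 7: prey: 0+0-0=0; pred: 2+0-1=1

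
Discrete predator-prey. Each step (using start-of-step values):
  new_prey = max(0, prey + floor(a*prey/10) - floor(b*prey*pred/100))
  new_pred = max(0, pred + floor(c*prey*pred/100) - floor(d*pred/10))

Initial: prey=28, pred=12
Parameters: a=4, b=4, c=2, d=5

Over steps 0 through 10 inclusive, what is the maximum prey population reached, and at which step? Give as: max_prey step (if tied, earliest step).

Step 1: prey: 28+11-13=26; pred: 12+6-6=12
Step 2: prey: 26+10-12=24; pred: 12+6-6=12
Step 3: prey: 24+9-11=22; pred: 12+5-6=11
Step 4: prey: 22+8-9=21; pred: 11+4-5=10
Step 5: prey: 21+8-8=21; pred: 10+4-5=9
Step 6: prey: 21+8-7=22; pred: 9+3-4=8
Step 7: prey: 22+8-7=23; pred: 8+3-4=7
Step 8: prey: 23+9-6=26; pred: 7+3-3=7
Step 9: prey: 26+10-7=29; pred: 7+3-3=7
Step 10: prey: 29+11-8=32; pred: 7+4-3=8
Max prey = 32 at step 10

Answer: 32 10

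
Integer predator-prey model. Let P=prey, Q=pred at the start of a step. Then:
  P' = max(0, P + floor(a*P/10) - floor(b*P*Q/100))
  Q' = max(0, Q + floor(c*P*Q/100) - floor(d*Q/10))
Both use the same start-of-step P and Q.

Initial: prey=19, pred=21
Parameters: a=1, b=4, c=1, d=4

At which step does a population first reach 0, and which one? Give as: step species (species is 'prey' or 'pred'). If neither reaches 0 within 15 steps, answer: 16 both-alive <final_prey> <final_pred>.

Answer: 16 both-alive 2 2

Derivation:
Step 1: prey: 19+1-15=5; pred: 21+3-8=16
Step 2: prey: 5+0-3=2; pred: 16+0-6=10
Step 3: prey: 2+0-0=2; pred: 10+0-4=6
Step 4: prey: 2+0-0=2; pred: 6+0-2=4
Step 5: prey: 2+0-0=2; pred: 4+0-1=3
Step 6: prey: 2+0-0=2; pred: 3+0-1=2
Step 7: prey: 2+0-0=2; pred: 2+0-0=2
Steps 8-15: state stable at prey=2, pred=2 (no change)
No extinction within 15 steps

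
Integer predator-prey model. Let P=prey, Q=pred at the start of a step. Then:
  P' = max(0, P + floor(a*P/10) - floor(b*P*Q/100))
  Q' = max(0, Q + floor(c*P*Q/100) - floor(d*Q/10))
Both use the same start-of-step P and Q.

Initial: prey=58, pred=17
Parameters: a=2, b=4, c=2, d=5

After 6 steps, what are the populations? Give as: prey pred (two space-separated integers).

Answer: 0 2

Derivation:
Step 1: prey: 58+11-39=30; pred: 17+19-8=28
Step 2: prey: 30+6-33=3; pred: 28+16-14=30
Step 3: prey: 3+0-3=0; pred: 30+1-15=16
Step 4: prey: 0+0-0=0; pred: 16+0-8=8
Step 5: prey: 0+0-0=0; pred: 8+0-4=4
Step 6: prey: 0+0-0=0; pred: 4+0-2=2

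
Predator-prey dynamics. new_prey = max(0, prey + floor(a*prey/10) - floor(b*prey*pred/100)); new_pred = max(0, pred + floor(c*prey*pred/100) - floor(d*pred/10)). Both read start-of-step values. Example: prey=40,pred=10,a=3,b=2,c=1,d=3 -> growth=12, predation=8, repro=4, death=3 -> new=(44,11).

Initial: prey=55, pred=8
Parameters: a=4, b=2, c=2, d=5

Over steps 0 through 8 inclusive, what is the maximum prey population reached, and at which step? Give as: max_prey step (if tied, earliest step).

Step 1: prey: 55+22-8=69; pred: 8+8-4=12
Step 2: prey: 69+27-16=80; pred: 12+16-6=22
Step 3: prey: 80+32-35=77; pred: 22+35-11=46
Step 4: prey: 77+30-70=37; pred: 46+70-23=93
Step 5: prey: 37+14-68=0; pred: 93+68-46=115
Step 6: prey: 0+0-0=0; pred: 115+0-57=58
Step 7: prey: 0+0-0=0; pred: 58+0-29=29
Step 8: prey: 0+0-0=0; pred: 29+0-14=15
Max prey = 80 at step 2

Answer: 80 2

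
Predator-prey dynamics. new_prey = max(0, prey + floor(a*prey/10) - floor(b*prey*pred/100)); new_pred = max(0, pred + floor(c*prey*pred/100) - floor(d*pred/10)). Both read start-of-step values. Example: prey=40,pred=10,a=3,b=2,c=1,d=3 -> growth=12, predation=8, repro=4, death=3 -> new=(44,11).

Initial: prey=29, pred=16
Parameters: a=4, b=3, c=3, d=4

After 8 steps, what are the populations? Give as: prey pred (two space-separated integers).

Answer: 1 5

Derivation:
Step 1: prey: 29+11-13=27; pred: 16+13-6=23
Step 2: prey: 27+10-18=19; pred: 23+18-9=32
Step 3: prey: 19+7-18=8; pred: 32+18-12=38
Step 4: prey: 8+3-9=2; pred: 38+9-15=32
Step 5: prey: 2+0-1=1; pred: 32+1-12=21
Step 6: prey: 1+0-0=1; pred: 21+0-8=13
Step 7: prey: 1+0-0=1; pred: 13+0-5=8
Step 8: prey: 1+0-0=1; pred: 8+0-3=5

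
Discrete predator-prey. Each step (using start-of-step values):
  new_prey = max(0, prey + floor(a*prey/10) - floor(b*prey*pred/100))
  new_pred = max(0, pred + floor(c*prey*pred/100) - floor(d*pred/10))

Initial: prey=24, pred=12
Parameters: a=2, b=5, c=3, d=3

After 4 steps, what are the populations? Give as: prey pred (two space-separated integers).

Step 1: prey: 24+4-14=14; pred: 12+8-3=17
Step 2: prey: 14+2-11=5; pred: 17+7-5=19
Step 3: prey: 5+1-4=2; pred: 19+2-5=16
Step 4: prey: 2+0-1=1; pred: 16+0-4=12

Answer: 1 12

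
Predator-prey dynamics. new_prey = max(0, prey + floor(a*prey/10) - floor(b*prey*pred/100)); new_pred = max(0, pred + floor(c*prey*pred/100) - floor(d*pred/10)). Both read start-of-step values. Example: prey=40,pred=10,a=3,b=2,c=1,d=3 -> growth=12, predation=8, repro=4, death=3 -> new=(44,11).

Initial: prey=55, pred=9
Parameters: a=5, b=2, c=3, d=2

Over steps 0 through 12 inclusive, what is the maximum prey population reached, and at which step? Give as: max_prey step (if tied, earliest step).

Step 1: prey: 55+27-9=73; pred: 9+14-1=22
Step 2: prey: 73+36-32=77; pred: 22+48-4=66
Step 3: prey: 77+38-101=14; pred: 66+152-13=205
Step 4: prey: 14+7-57=0; pred: 205+86-41=250
Step 5: prey: 0+0-0=0; pred: 250+0-50=200
Step 6: prey: 0+0-0=0; pred: 200+0-40=160
Step 7: prey: 0+0-0=0; pred: 160+0-32=128
Step 8: prey: 0+0-0=0; pred: 128+0-25=103
Step 9: prey: 0+0-0=0; pred: 103+0-20=83
Step 10: prey: 0+0-0=0; pred: 83+0-16=67
Step 11: prey: 0+0-0=0; pred: 67+0-13=54
Step 12: prey: 0+0-0=0; pred: 54+0-10=44
Max prey = 77 at step 2

Answer: 77 2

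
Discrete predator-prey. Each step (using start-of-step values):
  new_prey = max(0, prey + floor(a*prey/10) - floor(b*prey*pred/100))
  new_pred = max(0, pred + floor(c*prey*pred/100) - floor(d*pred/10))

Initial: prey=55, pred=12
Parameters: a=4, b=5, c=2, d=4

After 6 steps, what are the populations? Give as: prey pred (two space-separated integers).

Answer: 0 7

Derivation:
Step 1: prey: 55+22-33=44; pred: 12+13-4=21
Step 2: prey: 44+17-46=15; pred: 21+18-8=31
Step 3: prey: 15+6-23=0; pred: 31+9-12=28
Step 4: prey: 0+0-0=0; pred: 28+0-11=17
Step 5: prey: 0+0-0=0; pred: 17+0-6=11
Step 6: prey: 0+0-0=0; pred: 11+0-4=7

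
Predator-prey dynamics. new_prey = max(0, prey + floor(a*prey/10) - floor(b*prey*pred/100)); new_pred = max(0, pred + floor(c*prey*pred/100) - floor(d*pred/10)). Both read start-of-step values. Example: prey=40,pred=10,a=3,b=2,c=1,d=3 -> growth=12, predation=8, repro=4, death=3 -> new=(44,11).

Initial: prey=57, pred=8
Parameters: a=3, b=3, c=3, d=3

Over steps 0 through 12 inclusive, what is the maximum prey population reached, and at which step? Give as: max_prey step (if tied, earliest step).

Step 1: prey: 57+17-13=61; pred: 8+13-2=19
Step 2: prey: 61+18-34=45; pred: 19+34-5=48
Step 3: prey: 45+13-64=0; pred: 48+64-14=98
Step 4: prey: 0+0-0=0; pred: 98+0-29=69
Step 5: prey: 0+0-0=0; pred: 69+0-20=49
Step 6: prey: 0+0-0=0; pred: 49+0-14=35
Step 7: prey: 0+0-0=0; pred: 35+0-10=25
Step 8: prey: 0+0-0=0; pred: 25+0-7=18
Step 9: prey: 0+0-0=0; pred: 18+0-5=13
Step 10: prey: 0+0-0=0; pred: 13+0-3=10
Step 11: prey: 0+0-0=0; pred: 10+0-3=7
Step 12: prey: 0+0-0=0; pred: 7+0-2=5
Max prey = 61 at step 1

Answer: 61 1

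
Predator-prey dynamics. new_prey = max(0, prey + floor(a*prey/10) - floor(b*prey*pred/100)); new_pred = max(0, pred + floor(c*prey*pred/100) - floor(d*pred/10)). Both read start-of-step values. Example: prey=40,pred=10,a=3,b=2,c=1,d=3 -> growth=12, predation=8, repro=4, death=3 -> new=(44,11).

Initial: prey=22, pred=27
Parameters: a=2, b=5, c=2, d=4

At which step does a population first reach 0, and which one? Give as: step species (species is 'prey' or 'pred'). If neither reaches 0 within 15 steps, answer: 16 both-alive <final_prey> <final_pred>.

Step 1: prey: 22+4-29=0; pred: 27+11-10=28
First extinction: prey at step 1

Answer: 1 prey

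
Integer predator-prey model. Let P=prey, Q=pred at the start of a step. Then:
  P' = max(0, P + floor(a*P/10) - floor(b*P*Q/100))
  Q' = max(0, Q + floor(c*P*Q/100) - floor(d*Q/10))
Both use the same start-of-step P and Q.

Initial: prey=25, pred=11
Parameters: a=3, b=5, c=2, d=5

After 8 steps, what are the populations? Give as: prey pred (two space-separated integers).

Answer: 19 1

Derivation:
Step 1: prey: 25+7-13=19; pred: 11+5-5=11
Step 2: prey: 19+5-10=14; pred: 11+4-5=10
Step 3: prey: 14+4-7=11; pred: 10+2-5=7
Step 4: prey: 11+3-3=11; pred: 7+1-3=5
Step 5: prey: 11+3-2=12; pred: 5+1-2=4
Step 6: prey: 12+3-2=13; pred: 4+0-2=2
Step 7: prey: 13+3-1=15; pred: 2+0-1=1
Step 8: prey: 15+4-0=19; pred: 1+0-0=1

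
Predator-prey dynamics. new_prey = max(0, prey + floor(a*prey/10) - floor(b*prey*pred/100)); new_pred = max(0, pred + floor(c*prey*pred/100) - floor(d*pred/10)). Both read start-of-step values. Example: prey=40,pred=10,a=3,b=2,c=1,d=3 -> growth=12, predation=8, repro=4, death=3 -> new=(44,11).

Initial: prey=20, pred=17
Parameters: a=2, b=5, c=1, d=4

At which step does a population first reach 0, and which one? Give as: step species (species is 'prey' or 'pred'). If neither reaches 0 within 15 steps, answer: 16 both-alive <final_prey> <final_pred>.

Answer: 16 both-alive 3 2

Derivation:
Step 1: prey: 20+4-17=7; pred: 17+3-6=14
Step 2: prey: 7+1-4=4; pred: 14+0-5=9
Step 3: prey: 4+0-1=3; pred: 9+0-3=6
Step 4: prey: 3+0-0=3; pred: 6+0-2=4
Step 5: prey: 3+0-0=3; pred: 4+0-1=3
Step 6: prey: 3+0-0=3; pred: 3+0-1=2
Step 7: prey: 3+0-0=3; pred: 2+0-0=2
Steps 8-15: state stable at prey=3, pred=2 (no change)
No extinction within 15 steps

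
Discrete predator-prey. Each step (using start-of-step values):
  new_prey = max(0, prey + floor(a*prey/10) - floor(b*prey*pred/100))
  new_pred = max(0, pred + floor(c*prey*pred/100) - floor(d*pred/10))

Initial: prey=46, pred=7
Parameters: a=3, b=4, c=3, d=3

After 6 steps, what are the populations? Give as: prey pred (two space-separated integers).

Answer: 0 22

Derivation:
Step 1: prey: 46+13-12=47; pred: 7+9-2=14
Step 2: prey: 47+14-26=35; pred: 14+19-4=29
Step 3: prey: 35+10-40=5; pred: 29+30-8=51
Step 4: prey: 5+1-10=0; pred: 51+7-15=43
Step 5: prey: 0+0-0=0; pred: 43+0-12=31
Step 6: prey: 0+0-0=0; pred: 31+0-9=22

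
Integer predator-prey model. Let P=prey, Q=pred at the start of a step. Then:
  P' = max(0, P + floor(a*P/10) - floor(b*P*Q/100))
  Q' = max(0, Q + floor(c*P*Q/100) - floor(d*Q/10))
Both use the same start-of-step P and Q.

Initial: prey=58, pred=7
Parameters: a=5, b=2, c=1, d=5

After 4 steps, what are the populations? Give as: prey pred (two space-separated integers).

Answer: 166 28

Derivation:
Step 1: prey: 58+29-8=79; pred: 7+4-3=8
Step 2: prey: 79+39-12=106; pred: 8+6-4=10
Step 3: prey: 106+53-21=138; pred: 10+10-5=15
Step 4: prey: 138+69-41=166; pred: 15+20-7=28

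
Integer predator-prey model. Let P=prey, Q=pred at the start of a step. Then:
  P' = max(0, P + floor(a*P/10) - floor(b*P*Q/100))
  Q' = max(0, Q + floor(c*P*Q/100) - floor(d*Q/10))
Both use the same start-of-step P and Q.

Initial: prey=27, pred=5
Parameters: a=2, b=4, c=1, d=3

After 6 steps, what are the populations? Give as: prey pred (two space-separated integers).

Step 1: prey: 27+5-5=27; pred: 5+1-1=5
Step 2: prey: 27+5-5=27; pred: 5+1-1=5
Step 3: prey: 27+5-5=27; pred: 5+1-1=5
Step 4: prey: 27+5-5=27; pred: 5+1-1=5
Step 5: prey: 27+5-5=27; pred: 5+1-1=5
Step 6: prey: 27+5-5=27; pred: 5+1-1=5

Answer: 27 5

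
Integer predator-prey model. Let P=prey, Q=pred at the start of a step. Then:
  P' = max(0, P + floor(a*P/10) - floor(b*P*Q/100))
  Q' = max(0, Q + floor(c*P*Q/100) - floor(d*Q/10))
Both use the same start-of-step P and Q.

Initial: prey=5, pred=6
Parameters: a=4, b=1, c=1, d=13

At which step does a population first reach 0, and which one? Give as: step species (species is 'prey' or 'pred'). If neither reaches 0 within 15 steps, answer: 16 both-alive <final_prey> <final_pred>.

Step 1: prey: 5+2-0=7; pred: 6+0-7=0
First extinction: pred at step 1

Answer: 1 pred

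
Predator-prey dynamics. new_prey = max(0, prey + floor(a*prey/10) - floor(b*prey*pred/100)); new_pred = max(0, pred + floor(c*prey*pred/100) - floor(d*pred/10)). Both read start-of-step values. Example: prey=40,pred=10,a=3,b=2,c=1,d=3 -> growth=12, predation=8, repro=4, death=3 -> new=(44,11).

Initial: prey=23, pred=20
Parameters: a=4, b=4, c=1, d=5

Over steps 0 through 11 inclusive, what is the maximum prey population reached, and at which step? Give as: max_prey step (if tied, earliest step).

Answer: 134 11

Derivation:
Step 1: prey: 23+9-18=14; pred: 20+4-10=14
Step 2: prey: 14+5-7=12; pred: 14+1-7=8
Step 3: prey: 12+4-3=13; pred: 8+0-4=4
Step 4: prey: 13+5-2=16; pred: 4+0-2=2
Step 5: prey: 16+6-1=21; pred: 2+0-1=1
Step 6: prey: 21+8-0=29; pred: 1+0-0=1
Step 7: prey: 29+11-1=39; pred: 1+0-0=1
Step 8: prey: 39+15-1=53; pred: 1+0-0=1
Step 9: prey: 53+21-2=72; pred: 1+0-0=1
Step 10: prey: 72+28-2=98; pred: 1+0-0=1
Step 11: prey: 98+39-3=134; pred: 1+0-0=1
Max prey = 134 at step 11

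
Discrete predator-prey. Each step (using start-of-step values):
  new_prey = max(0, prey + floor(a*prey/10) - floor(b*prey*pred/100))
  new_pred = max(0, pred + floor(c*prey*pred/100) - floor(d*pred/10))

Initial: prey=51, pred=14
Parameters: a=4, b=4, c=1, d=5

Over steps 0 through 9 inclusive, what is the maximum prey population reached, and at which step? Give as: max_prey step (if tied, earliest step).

Step 1: prey: 51+20-28=43; pred: 14+7-7=14
Step 2: prey: 43+17-24=36; pred: 14+6-7=13
Step 3: prey: 36+14-18=32; pred: 13+4-6=11
Step 4: prey: 32+12-14=30; pred: 11+3-5=9
Step 5: prey: 30+12-10=32; pred: 9+2-4=7
Step 6: prey: 32+12-8=36; pred: 7+2-3=6
Step 7: prey: 36+14-8=42; pred: 6+2-3=5
Step 8: prey: 42+16-8=50; pred: 5+2-2=5
Step 9: prey: 50+20-10=60; pred: 5+2-2=5
Max prey = 60 at step 9

Answer: 60 9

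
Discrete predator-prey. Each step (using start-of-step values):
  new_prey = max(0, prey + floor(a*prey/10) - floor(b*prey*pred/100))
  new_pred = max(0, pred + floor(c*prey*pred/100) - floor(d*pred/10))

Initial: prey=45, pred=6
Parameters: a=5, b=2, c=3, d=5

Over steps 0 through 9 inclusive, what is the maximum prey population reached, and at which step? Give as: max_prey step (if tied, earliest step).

Answer: 80 2

Derivation:
Step 1: prey: 45+22-5=62; pred: 6+8-3=11
Step 2: prey: 62+31-13=80; pred: 11+20-5=26
Step 3: prey: 80+40-41=79; pred: 26+62-13=75
Step 4: prey: 79+39-118=0; pred: 75+177-37=215
Step 5: prey: 0+0-0=0; pred: 215+0-107=108
Step 6: prey: 0+0-0=0; pred: 108+0-54=54
Step 7: prey: 0+0-0=0; pred: 54+0-27=27
Step 8: prey: 0+0-0=0; pred: 27+0-13=14
Step 9: prey: 0+0-0=0; pred: 14+0-7=7
Max prey = 80 at step 2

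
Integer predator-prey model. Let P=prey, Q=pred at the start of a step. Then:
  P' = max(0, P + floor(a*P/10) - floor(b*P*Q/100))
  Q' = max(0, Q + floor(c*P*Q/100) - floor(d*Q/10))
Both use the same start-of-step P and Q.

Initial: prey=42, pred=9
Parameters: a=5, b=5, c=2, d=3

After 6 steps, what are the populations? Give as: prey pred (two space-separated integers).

Step 1: prey: 42+21-18=45; pred: 9+7-2=14
Step 2: prey: 45+22-31=36; pred: 14+12-4=22
Step 3: prey: 36+18-39=15; pred: 22+15-6=31
Step 4: prey: 15+7-23=0; pred: 31+9-9=31
Step 5: prey: 0+0-0=0; pred: 31+0-9=22
Step 6: prey: 0+0-0=0; pred: 22+0-6=16

Answer: 0 16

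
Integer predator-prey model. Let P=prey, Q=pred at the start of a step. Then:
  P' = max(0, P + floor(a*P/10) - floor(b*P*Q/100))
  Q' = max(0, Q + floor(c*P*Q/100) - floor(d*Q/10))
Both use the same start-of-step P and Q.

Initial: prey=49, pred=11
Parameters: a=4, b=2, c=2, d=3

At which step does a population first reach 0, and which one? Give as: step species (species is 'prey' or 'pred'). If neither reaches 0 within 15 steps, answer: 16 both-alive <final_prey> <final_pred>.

Step 1: prey: 49+19-10=58; pred: 11+10-3=18
Step 2: prey: 58+23-20=61; pred: 18+20-5=33
Step 3: prey: 61+24-40=45; pred: 33+40-9=64
Step 4: prey: 45+18-57=6; pred: 64+57-19=102
Step 5: prey: 6+2-12=0; pred: 102+12-30=84
First extinction: prey at step 5

Answer: 5 prey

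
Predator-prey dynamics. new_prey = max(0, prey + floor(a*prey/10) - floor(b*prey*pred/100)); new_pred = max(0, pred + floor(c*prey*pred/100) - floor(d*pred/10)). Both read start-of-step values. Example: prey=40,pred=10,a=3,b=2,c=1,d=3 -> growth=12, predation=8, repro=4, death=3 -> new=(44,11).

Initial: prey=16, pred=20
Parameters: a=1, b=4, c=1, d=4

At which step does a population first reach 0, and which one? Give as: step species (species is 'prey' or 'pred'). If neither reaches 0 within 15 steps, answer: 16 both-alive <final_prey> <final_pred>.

Answer: 16 both-alive 2 2

Derivation:
Step 1: prey: 16+1-12=5; pred: 20+3-8=15
Step 2: prey: 5+0-3=2; pred: 15+0-6=9
Step 3: prey: 2+0-0=2; pred: 9+0-3=6
Step 4: prey: 2+0-0=2; pred: 6+0-2=4
Step 5: prey: 2+0-0=2; pred: 4+0-1=3
Step 6: prey: 2+0-0=2; pred: 3+0-1=2
Step 7: prey: 2+0-0=2; pred: 2+0-0=2
Steps 8-15: state stable at prey=2, pred=2 (no change)
No extinction within 15 steps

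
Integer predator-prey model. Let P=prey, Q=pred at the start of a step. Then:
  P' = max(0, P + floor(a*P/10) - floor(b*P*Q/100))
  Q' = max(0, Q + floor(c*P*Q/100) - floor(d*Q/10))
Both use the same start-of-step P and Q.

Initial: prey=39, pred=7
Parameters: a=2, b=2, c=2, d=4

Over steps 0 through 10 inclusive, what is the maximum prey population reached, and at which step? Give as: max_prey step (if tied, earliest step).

Answer: 41 1

Derivation:
Step 1: prey: 39+7-5=41; pred: 7+5-2=10
Step 2: prey: 41+8-8=41; pred: 10+8-4=14
Step 3: prey: 41+8-11=38; pred: 14+11-5=20
Step 4: prey: 38+7-15=30; pred: 20+15-8=27
Step 5: prey: 30+6-16=20; pred: 27+16-10=33
Step 6: prey: 20+4-13=11; pred: 33+13-13=33
Step 7: prey: 11+2-7=6; pred: 33+7-13=27
Step 8: prey: 6+1-3=4; pred: 27+3-10=20
Step 9: prey: 4+0-1=3; pred: 20+1-8=13
Step 10: prey: 3+0-0=3; pred: 13+0-5=8
Max prey = 41 at step 1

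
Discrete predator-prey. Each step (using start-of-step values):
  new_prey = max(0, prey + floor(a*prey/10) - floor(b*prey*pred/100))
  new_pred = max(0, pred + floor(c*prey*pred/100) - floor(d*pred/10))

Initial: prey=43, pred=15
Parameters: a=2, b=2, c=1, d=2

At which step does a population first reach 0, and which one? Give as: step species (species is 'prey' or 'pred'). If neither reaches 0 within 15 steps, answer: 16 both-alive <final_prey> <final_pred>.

Step 1: prey: 43+8-12=39; pred: 15+6-3=18
Step 2: prey: 39+7-14=32; pred: 18+7-3=22
Step 3: prey: 32+6-14=24; pred: 22+7-4=25
Step 4: prey: 24+4-12=16; pred: 25+6-5=26
Step 5: prey: 16+3-8=11; pred: 26+4-5=25
Step 6: prey: 11+2-5=8; pred: 25+2-5=22
Step 7: prey: 8+1-3=6; pred: 22+1-4=19
Step 8: prey: 6+1-2=5; pred: 19+1-3=17
Step 9: prey: 5+1-1=5; pred: 17+0-3=14
Step 10: prey: 5+1-1=5; pred: 14+0-2=12
Step 11: prey: 5+1-1=5; pred: 12+0-2=10
Step 12: prey: 5+1-1=5; pred: 10+0-2=8
Step 13: prey: 5+1-0=6; pred: 8+0-1=7
Step 14: prey: 6+1-0=7; pred: 7+0-1=6
Step 15: prey: 7+1-0=8; pred: 6+0-1=5
No extinction within 15 steps

Answer: 16 both-alive 8 5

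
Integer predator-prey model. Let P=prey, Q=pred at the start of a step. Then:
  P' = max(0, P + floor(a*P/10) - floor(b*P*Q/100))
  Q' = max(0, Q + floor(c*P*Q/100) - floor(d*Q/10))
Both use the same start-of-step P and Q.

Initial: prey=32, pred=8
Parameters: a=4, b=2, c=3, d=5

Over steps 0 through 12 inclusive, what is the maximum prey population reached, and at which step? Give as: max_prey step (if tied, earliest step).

Step 1: prey: 32+12-5=39; pred: 8+7-4=11
Step 2: prey: 39+15-8=46; pred: 11+12-5=18
Step 3: prey: 46+18-16=48; pred: 18+24-9=33
Step 4: prey: 48+19-31=36; pred: 33+47-16=64
Step 5: prey: 36+14-46=4; pred: 64+69-32=101
Step 6: prey: 4+1-8=0; pred: 101+12-50=63
Step 7: prey: 0+0-0=0; pred: 63+0-31=32
Step 8: prey: 0+0-0=0; pred: 32+0-16=16
Step 9: prey: 0+0-0=0; pred: 16+0-8=8
Step 10: prey: 0+0-0=0; pred: 8+0-4=4
Step 11: prey: 0+0-0=0; pred: 4+0-2=2
Step 12: prey: 0+0-0=0; pred: 2+0-1=1
Max prey = 48 at step 3

Answer: 48 3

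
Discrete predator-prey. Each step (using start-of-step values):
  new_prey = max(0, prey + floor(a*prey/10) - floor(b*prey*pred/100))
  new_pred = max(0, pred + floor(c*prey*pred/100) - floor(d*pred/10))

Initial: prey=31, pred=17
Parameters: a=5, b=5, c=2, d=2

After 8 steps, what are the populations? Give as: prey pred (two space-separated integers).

Step 1: prey: 31+15-26=20; pred: 17+10-3=24
Step 2: prey: 20+10-24=6; pred: 24+9-4=29
Step 3: prey: 6+3-8=1; pred: 29+3-5=27
Step 4: prey: 1+0-1=0; pred: 27+0-5=22
Step 5: prey: 0+0-0=0; pred: 22+0-4=18
Step 6: prey: 0+0-0=0; pred: 18+0-3=15
Step 7: prey: 0+0-0=0; pred: 15+0-3=12
Step 8: prey: 0+0-0=0; pred: 12+0-2=10

Answer: 0 10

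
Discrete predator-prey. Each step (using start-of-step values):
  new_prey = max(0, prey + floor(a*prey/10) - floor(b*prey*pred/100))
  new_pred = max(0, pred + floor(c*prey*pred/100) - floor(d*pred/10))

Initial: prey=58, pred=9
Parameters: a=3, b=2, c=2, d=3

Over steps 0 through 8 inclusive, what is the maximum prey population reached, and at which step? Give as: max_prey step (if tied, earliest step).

Step 1: prey: 58+17-10=65; pred: 9+10-2=17
Step 2: prey: 65+19-22=62; pred: 17+22-5=34
Step 3: prey: 62+18-42=38; pred: 34+42-10=66
Step 4: prey: 38+11-50=0; pred: 66+50-19=97
Step 5: prey: 0+0-0=0; pred: 97+0-29=68
Step 6: prey: 0+0-0=0; pred: 68+0-20=48
Step 7: prey: 0+0-0=0; pred: 48+0-14=34
Step 8: prey: 0+0-0=0; pred: 34+0-10=24
Max prey = 65 at step 1

Answer: 65 1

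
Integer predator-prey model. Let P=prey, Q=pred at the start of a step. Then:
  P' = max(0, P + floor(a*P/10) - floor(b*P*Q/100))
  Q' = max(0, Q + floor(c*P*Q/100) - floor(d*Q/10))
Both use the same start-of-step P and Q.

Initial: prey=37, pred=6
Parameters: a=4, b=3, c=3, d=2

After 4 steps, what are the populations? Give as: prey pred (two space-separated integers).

Answer: 0 96

Derivation:
Step 1: prey: 37+14-6=45; pred: 6+6-1=11
Step 2: prey: 45+18-14=49; pred: 11+14-2=23
Step 3: prey: 49+19-33=35; pred: 23+33-4=52
Step 4: prey: 35+14-54=0; pred: 52+54-10=96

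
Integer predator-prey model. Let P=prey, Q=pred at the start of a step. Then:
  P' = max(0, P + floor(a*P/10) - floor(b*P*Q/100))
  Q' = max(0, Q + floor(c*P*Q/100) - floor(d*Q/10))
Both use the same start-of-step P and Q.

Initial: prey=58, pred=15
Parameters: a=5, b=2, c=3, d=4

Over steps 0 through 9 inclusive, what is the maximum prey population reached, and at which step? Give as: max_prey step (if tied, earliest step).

Answer: 70 1

Derivation:
Step 1: prey: 58+29-17=70; pred: 15+26-6=35
Step 2: prey: 70+35-49=56; pred: 35+73-14=94
Step 3: prey: 56+28-105=0; pred: 94+157-37=214
Step 4: prey: 0+0-0=0; pred: 214+0-85=129
Step 5: prey: 0+0-0=0; pred: 129+0-51=78
Step 6: prey: 0+0-0=0; pred: 78+0-31=47
Step 7: prey: 0+0-0=0; pred: 47+0-18=29
Step 8: prey: 0+0-0=0; pred: 29+0-11=18
Step 9: prey: 0+0-0=0; pred: 18+0-7=11
Max prey = 70 at step 1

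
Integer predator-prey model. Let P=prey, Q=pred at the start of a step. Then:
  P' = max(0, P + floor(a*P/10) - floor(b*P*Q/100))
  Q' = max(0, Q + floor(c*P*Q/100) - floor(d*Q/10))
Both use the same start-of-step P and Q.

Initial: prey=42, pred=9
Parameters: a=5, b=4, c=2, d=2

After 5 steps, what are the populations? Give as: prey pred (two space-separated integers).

Answer: 0 43

Derivation:
Step 1: prey: 42+21-15=48; pred: 9+7-1=15
Step 2: prey: 48+24-28=44; pred: 15+14-3=26
Step 3: prey: 44+22-45=21; pred: 26+22-5=43
Step 4: prey: 21+10-36=0; pred: 43+18-8=53
Step 5: prey: 0+0-0=0; pred: 53+0-10=43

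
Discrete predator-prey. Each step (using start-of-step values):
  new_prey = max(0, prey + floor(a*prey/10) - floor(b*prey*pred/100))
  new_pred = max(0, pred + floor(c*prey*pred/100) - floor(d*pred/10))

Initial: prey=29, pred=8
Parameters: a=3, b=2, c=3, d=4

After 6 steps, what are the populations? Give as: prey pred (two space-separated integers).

Step 1: prey: 29+8-4=33; pred: 8+6-3=11
Step 2: prey: 33+9-7=35; pred: 11+10-4=17
Step 3: prey: 35+10-11=34; pred: 17+17-6=28
Step 4: prey: 34+10-19=25; pred: 28+28-11=45
Step 5: prey: 25+7-22=10; pred: 45+33-18=60
Step 6: prey: 10+3-12=1; pred: 60+18-24=54

Answer: 1 54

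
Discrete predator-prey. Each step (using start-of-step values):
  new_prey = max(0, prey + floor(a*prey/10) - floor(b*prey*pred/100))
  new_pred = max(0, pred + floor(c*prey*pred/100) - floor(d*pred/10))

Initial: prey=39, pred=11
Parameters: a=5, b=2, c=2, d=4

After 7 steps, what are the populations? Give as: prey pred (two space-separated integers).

Step 1: prey: 39+19-8=50; pred: 11+8-4=15
Step 2: prey: 50+25-15=60; pred: 15+15-6=24
Step 3: prey: 60+30-28=62; pred: 24+28-9=43
Step 4: prey: 62+31-53=40; pred: 43+53-17=79
Step 5: prey: 40+20-63=0; pred: 79+63-31=111
Step 6: prey: 0+0-0=0; pred: 111+0-44=67
Step 7: prey: 0+0-0=0; pred: 67+0-26=41

Answer: 0 41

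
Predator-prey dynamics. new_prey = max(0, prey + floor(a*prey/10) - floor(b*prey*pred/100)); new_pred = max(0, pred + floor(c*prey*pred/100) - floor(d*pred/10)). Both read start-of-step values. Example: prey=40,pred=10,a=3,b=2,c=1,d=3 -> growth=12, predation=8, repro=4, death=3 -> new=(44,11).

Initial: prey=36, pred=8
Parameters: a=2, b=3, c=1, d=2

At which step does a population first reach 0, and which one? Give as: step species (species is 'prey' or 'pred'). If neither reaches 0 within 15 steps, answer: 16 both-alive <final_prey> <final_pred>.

Step 1: prey: 36+7-8=35; pred: 8+2-1=9
Step 2: prey: 35+7-9=33; pred: 9+3-1=11
Step 3: prey: 33+6-10=29; pred: 11+3-2=12
Step 4: prey: 29+5-10=24; pred: 12+3-2=13
Step 5: prey: 24+4-9=19; pred: 13+3-2=14
Step 6: prey: 19+3-7=15; pred: 14+2-2=14
Step 7: prey: 15+3-6=12; pred: 14+2-2=14
Step 8: prey: 12+2-5=9; pred: 14+1-2=13
Step 9: prey: 9+1-3=7; pred: 13+1-2=12
Step 10: prey: 7+1-2=6; pred: 12+0-2=10
Step 11: prey: 6+1-1=6; pred: 10+0-2=8
Step 12: prey: 6+1-1=6; pred: 8+0-1=7
Step 13: prey: 6+1-1=6; pred: 7+0-1=6
Step 14: prey: 6+1-1=6; pred: 6+0-1=5
Step 15: prey: 6+1-0=7; pred: 5+0-1=4
No extinction within 15 steps

Answer: 16 both-alive 7 4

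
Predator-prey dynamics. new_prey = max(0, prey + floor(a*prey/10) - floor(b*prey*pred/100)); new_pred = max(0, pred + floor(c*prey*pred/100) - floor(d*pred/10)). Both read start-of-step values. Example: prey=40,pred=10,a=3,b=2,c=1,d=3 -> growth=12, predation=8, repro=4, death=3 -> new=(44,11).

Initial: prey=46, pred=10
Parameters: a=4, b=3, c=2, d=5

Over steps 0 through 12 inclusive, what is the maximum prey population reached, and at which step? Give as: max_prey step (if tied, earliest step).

Answer: 51 1

Derivation:
Step 1: prey: 46+18-13=51; pred: 10+9-5=14
Step 2: prey: 51+20-21=50; pred: 14+14-7=21
Step 3: prey: 50+20-31=39; pred: 21+21-10=32
Step 4: prey: 39+15-37=17; pred: 32+24-16=40
Step 5: prey: 17+6-20=3; pred: 40+13-20=33
Step 6: prey: 3+1-2=2; pred: 33+1-16=18
Step 7: prey: 2+0-1=1; pred: 18+0-9=9
Step 8: prey: 1+0-0=1; pred: 9+0-4=5
Step 9: prey: 1+0-0=1; pred: 5+0-2=3
Step 10: prey: 1+0-0=1; pred: 3+0-1=2
Step 11: prey: 1+0-0=1; pred: 2+0-1=1
Step 12: prey: 1+0-0=1; pred: 1+0-0=1
Max prey = 51 at step 1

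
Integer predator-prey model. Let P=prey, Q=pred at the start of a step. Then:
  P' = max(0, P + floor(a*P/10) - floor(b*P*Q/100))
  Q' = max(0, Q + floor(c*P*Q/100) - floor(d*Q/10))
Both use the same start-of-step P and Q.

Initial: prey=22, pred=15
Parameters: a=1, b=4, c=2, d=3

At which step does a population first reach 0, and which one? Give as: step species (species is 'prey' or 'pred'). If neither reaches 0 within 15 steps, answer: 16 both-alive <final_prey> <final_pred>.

Step 1: prey: 22+2-13=11; pred: 15+6-4=17
Step 2: prey: 11+1-7=5; pred: 17+3-5=15
Step 3: prey: 5+0-3=2; pred: 15+1-4=12
Step 4: prey: 2+0-0=2; pred: 12+0-3=9
Step 5: prey: 2+0-0=2; pred: 9+0-2=7
Step 6: prey: 2+0-0=2; pred: 7+0-2=5
Step 7: prey: 2+0-0=2; pred: 5+0-1=4
Step 8: prey: 2+0-0=2; pred: 4+0-1=3
Step 9: prey: 2+0-0=2; pred: 3+0-0=3
Steps 10-15: state stable at prey=2, pred=3 (no change)
No extinction within 15 steps

Answer: 16 both-alive 2 3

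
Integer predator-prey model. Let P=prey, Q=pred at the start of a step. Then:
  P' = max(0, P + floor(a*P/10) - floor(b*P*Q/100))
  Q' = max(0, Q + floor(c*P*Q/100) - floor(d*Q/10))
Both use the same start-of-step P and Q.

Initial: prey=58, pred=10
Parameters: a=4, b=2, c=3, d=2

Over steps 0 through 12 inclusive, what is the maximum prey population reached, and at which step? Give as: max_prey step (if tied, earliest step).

Answer: 70 1

Derivation:
Step 1: prey: 58+23-11=70; pred: 10+17-2=25
Step 2: prey: 70+28-35=63; pred: 25+52-5=72
Step 3: prey: 63+25-90=0; pred: 72+136-14=194
Step 4: prey: 0+0-0=0; pred: 194+0-38=156
Step 5: prey: 0+0-0=0; pred: 156+0-31=125
Step 6: prey: 0+0-0=0; pred: 125+0-25=100
Step 7: prey: 0+0-0=0; pred: 100+0-20=80
Step 8: prey: 0+0-0=0; pred: 80+0-16=64
Step 9: prey: 0+0-0=0; pred: 64+0-12=52
Step 10: prey: 0+0-0=0; pred: 52+0-10=42
Step 11: prey: 0+0-0=0; pred: 42+0-8=34
Step 12: prey: 0+0-0=0; pred: 34+0-6=28
Max prey = 70 at step 1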